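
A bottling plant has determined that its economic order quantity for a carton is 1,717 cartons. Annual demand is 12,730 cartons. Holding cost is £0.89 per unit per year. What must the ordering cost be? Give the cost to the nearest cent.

S ≈ £103.06

Squaring Q* = √(2DS/H) gives Q*² = 2DS/H.
From Q* = √(2DS/H): S = Q*²H / (2D) = 1,717² × 0.89 / (2 × 12,730) = 103.0557.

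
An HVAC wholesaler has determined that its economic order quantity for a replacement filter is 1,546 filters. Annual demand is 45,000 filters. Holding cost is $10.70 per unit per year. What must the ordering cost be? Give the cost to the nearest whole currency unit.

The basic EOQ model gives Q* = √(2DS/H); rearrange for the unknown.
From Q* = √(2DS/H): S = Q*²H / (2D) = 1,546² × 10.7 / (2 × 45,000) = 284.1582.

S ≈ $284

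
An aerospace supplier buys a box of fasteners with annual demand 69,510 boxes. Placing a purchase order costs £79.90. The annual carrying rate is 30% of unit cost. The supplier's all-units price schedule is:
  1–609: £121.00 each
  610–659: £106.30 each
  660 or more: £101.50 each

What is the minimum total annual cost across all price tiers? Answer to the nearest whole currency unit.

Holding cost per unit per year at price C is H = 0.30·C.
Candidates are each tier's EOQ (if it falls in that tier) and each price-break quantity.
EOQ at £121.00 = 553.2 (feasible in tier 1): TC = 69,510×£121.00 + (69,510/553.2)×79.9 + (553.2/2)×0.30×£121.00 = £8,430,790.08.
EOQ at £106.30 = 590.2 < 610, so use break Q=610: TC = 69,510×£106.30 + (69,510/610.0)×79.9 + (610.0/2)×0.30×£106.30 = £7,407,744.12.
EOQ at £101.50 = 604.0 < 660, so use break Q=660: TC = 69,510×£101.50 + (69,510/660.0)×79.9 + (660.0/2)×0.30×£101.50 = £7,073,728.42.
Lowest total cost among the candidates is at Q = 660.0.

TC* ≈ £7,073,728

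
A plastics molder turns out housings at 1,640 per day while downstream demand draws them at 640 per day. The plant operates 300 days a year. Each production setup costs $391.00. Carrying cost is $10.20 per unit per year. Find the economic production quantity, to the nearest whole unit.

Q* ≈ 4,913 housings

Annual demand D = 640 × 300 = 192,000.
Production build-up factor (1 − d/p) = 1 − 640/1,640 = 0.6098.
Q* = √(2DS / (H(1 − d/p))) = √(2 × 192,000 × 391 / (10.2 × 0.6098)).
= √(150,144,000 / 6.2195) ≈ 4913.329.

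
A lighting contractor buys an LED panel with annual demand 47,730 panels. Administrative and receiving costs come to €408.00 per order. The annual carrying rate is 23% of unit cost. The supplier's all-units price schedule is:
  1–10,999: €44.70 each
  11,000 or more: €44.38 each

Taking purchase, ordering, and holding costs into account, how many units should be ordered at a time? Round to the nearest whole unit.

Holding cost per unit per year at price C is H = 0.23·C.
Candidates are each tier's EOQ (if it falls in that tier) and each price-break quantity.
EOQ at €44.70 = 1946.4 (feasible in tier 1): TC = 47,730×€44.70 + (47,730/1946.4)×408 + (1946.4/2)×0.23×€44.70 = €2,153,541.52.
EOQ at €44.38 = 1953.4 < 11000, so use break Q=11000: TC = 47,730×€44.38 + (47,730/11000.0)×408 + (11000.0/2)×0.23×€44.38 = €2,176,168.45.
Lowest total cost is €2,153,541.52 at Q = 1946.4.

Q* ≈ 1,946 panels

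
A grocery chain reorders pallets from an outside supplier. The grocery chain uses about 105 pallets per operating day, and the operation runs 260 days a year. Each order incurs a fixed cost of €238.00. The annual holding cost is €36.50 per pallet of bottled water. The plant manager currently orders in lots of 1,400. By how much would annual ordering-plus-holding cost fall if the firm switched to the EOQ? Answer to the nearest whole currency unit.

Annual demand D = 105 × 260 = 27,300.
EOQ = √(2DS/H) = √(2 × 27,300 × 238 / 36.5) ≈ 596.68.
Cost at Q* = (D/Q*)S + (Q*/2)H = √(2DSH) ≈ €21,778.66.
Cost at Q = 1,400: (27,300/1,400)×238 + (1,400/2)×36.5 = €4,641.00 + €25,550.00 = €30,191.00.
Excess = €30,191.00 − €21,778.66 = €8,412.34.

Extra cost ≈ €8,412 per year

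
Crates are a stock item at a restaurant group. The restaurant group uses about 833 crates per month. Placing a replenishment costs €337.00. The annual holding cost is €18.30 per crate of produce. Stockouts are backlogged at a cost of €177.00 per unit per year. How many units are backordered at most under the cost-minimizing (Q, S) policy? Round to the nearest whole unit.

Annual demand D = 833 × 12 = 9,996.
With planned backorders, Q* = √(2DS/H) · √((H+B)/B).
√(2DS/H) = √(2 × 9,996 × 337 / 18.3) = 606.761.
√((H+B)/B) = √((18.3+177)/177) = 1.0504.
Q* ≈ 637.356.
S* = Q* · H/(H+B) = 637.356 × 18.3/195.3 ≈ 59.722.

S* ≈ 60 crates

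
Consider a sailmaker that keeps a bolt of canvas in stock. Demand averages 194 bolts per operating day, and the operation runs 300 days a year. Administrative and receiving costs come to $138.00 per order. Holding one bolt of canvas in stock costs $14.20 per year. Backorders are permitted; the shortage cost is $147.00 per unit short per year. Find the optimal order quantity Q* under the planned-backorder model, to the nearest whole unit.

Annual demand D = 194 × 300 = 58,200.
With planned backorders, Q* = √(2DS/H) · √((H+B)/B).
√(2DS/H) = √(2 × 58,200 × 138 / 14.2) = 1063.584.
√((H+B)/B) = √((14.2+147)/147) = 1.0472.
Q* ≈ 1113.771.

Q* ≈ 1,114 bolts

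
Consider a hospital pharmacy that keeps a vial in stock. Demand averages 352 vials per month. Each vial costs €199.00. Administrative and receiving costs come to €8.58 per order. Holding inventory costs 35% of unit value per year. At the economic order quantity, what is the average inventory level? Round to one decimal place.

Annual demand D = 352 × 12 = 4,224.
Holding cost H = 0.35 × €199.00 = €69.6500 per unit per year.
Q* = √(2DS/H) = √(2 × 4,224 × 8.58 / 69.65) ≈ 32.26.
Average inventory = Q*/2 ≈ 32.26 / 2 = 16.130.

Average inventory ≈ 16.1 vials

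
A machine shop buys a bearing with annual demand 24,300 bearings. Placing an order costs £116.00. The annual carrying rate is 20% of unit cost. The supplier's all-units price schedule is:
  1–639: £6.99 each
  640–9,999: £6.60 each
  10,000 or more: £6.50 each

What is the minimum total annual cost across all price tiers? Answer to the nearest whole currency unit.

TC* ≈ £163,108

Holding cost per unit per year at price C is H = 0.20·C.
Evaluate total cost at each tier's feasible EOQ or, if the EOQ is below the tier, at the tier's minimum quantity.
Tier 1 (£6.99): EOQ = 2008.1 exceeds tier's upper bound 639, so this tier is dominated.
EOQ at £6.60 = 2066.6 (feasible in tier 2): TC = 24,300×£6.60 + (24,300/2066.6)×116 + (2066.6/2)×0.20×£6.60 = £163,107.94.
EOQ at £6.50 = 2082.5 < 10000, so use break Q=10000: TC = 24,300×£6.50 + (24,300/10000.0)×116 + (10000.0/2)×0.20×£6.50 = £164,731.88.
Lowest total cost among the candidates is at Q = 2066.6.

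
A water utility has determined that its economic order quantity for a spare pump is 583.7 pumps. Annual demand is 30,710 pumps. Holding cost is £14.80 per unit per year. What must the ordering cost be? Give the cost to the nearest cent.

Squaring Q* = √(2DS/H) gives Q*² = 2DS/H.
From Q* = √(2DS/H): S = Q*²H / (2D) = 583.7² × 14.8 / (2 × 30,710) = 82.0978.

S ≈ £82.10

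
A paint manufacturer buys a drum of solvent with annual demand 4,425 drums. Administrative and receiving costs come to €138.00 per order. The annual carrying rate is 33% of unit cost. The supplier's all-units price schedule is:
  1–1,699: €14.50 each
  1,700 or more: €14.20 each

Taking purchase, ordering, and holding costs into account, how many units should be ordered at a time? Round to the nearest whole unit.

Holding cost per unit per year at price C is H = 0.33·C.
Evaluate total cost at each tier's feasible EOQ or, if the EOQ is below the tier, at the tier's minimum quantity.
EOQ at €14.50 = 505.2 (feasible in tier 1): TC = 4,425×€14.50 + (4,425/505.2)×138 + (505.2/2)×0.33×€14.50 = €66,579.92.
EOQ at €14.20 = 510.5 < 1700, so use break Q=1700: TC = 4,425×€14.20 + (4,425/1700.0)×138 + (1700.0/2)×0.33×€14.20 = €67,177.31.
Lowest total cost is €66,579.92 at Q = 505.2.

Q* ≈ 505 drums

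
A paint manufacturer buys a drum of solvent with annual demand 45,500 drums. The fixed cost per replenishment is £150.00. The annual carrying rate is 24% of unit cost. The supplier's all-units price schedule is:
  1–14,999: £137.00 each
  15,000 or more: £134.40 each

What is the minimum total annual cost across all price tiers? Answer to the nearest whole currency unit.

TC* ≈ £6,254,685

Holding cost per unit per year at price C is H = 0.24·C.
Candidates are each tier's EOQ (if it falls in that tier) and each price-break quantity.
EOQ at £137.00 = 644.3 (feasible in tier 1): TC = 45,500×£137.00 + (45,500/644.3)×150 + (644.3/2)×0.24×£137.00 = £6,254,685.18.
EOQ at £134.40 = 650.5 < 15000, so use break Q=15000: TC = 45,500×£134.40 + (45,500/15000.0)×150 + (15000.0/2)×0.24×£134.40 = £6,357,575.00.
Lowest total cost among the candidates is at Q = 644.3.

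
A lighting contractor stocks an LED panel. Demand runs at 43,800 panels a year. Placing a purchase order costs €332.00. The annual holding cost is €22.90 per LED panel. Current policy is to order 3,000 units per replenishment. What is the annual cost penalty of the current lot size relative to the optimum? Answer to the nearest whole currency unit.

EOQ = √(2DS/H) = √(2 × 43,800 × 332 / 22.9) ≈ 1126.95.
Cost at Q* = (D/Q*)S + (Q*/2)H = √(2DSH) ≈ €25,807.08.
Cost at Q = 3,000: (43,800/3,000)×332 + (3,000/2)×22.9 = €4,847.20 + €34,350.00 = €39,197.20.
Excess = €39,197.20 − €25,807.08 = €13,390.12.

Extra cost ≈ €13,390 per year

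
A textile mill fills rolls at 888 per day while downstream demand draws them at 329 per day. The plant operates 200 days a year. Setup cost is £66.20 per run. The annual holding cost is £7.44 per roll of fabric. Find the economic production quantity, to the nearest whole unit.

Q* ≈ 1,364 rolls

Annual demand D = 329 × 200 = 65,800.
Production build-up factor (1 − d/p) = 1 − 329/888 = 0.6295.
Q* = √(2DS / (H(1 − d/p))) = √(2 × 65,800 × 66.2 / (7.44 × 0.6295)).
= √(8,711,920 / 4.6835) ≈ 1363.864.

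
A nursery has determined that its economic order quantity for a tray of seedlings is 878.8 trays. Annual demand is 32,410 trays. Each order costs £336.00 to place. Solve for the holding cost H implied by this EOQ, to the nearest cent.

H ≈ £28.20

Invert the EOQ relation Q*² = 2DS/H.
From Q* = √(2DS/H): H = 2DS / Q*² = 2 × 32,410 × 336 / 878.8² = 28.2012.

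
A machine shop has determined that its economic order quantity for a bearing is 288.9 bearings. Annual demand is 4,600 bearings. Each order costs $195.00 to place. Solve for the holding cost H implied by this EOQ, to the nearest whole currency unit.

Squaring Q* = √(2DS/H) gives Q*² = 2DS/H.
From Q* = √(2DS/H): H = 2DS / Q*² = 2 × 4,600 × 195 / 288.9² = 21.4945.

H ≈ $21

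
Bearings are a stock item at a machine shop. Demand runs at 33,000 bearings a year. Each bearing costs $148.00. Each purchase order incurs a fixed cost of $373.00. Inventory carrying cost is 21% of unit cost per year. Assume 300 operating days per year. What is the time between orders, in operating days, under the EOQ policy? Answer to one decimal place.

T ≈ 8.1 days

Holding cost H = 0.21 × $148.00 = $31.0800 per unit per year.
EOQ = √(2DS/H) = √(2 × 33,000 × 373 / 31.08) ≈ 889.99.
Cycle time = Q*/D × 300 = 889.99 / 33,000 × 300 ≈ 8.091 days.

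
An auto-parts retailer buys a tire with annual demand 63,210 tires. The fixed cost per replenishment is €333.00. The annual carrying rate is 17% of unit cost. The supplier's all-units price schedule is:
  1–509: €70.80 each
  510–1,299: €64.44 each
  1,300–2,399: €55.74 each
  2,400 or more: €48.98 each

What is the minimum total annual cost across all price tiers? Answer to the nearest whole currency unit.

TC* ≈ €3,114,788

Holding cost per unit per year at price C is H = 0.17·C.
Evaluate total cost at each tier's feasible EOQ or, if the EOQ is below the tier, at the tier's minimum quantity.
Tier 1 (€70.80): EOQ = 1870.2 exceeds tier's upper bound 509, so this tier is dominated.
Tier 2 (€64.44): EOQ = 1960.3 exceeds tier's upper bound 1299, so this tier is dominated.
EOQ at €55.74 = 2107.8 (feasible in tier 3): TC = 63,210×€55.74 + (63,210/2107.8)×333 + (2107.8/2)×0.17×€55.74 = €3,543,298.15.
EOQ at €48.98 = 2248.5 < 2400, so use break Q=2400: TC = 63,210×€48.98 + (63,210/2400.0)×333 + (2400.0/2)×0.17×€48.98 = €3,114,788.11.
Lowest total cost among the candidates is at Q = 2400.0.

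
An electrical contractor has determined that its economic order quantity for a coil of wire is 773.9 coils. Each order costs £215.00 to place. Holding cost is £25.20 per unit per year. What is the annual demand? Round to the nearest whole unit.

The basic EOQ model gives Q* = √(2DS/H); rearrange for the unknown.
From Q* = √(2DS/H): D = Q*²H / (2S) = 773.9² × 25.2 / (2 × 215) = 35099.569.

D ≈ 35,100 coils per year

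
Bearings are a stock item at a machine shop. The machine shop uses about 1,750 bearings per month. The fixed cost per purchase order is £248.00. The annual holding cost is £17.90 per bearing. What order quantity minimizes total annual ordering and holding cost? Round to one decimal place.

Annual demand D = 1,750 × 12 = 21,000.
EOQ = √(2DS / H) = √(2 × 21,000 × 248 / 17.9).
= √(10,416,000 / 17.9) = √581,899.4413 ≈ 762.823.

Q* ≈ 762.8 bearings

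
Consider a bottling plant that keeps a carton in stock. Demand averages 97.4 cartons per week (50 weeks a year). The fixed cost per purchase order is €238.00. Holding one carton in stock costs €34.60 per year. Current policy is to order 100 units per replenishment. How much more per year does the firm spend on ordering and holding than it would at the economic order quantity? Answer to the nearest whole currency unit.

Annual demand D = 97.4 × 50 = 4,870.
EOQ = √(2DS/H) = √(2 × 4,870 × 238 / 34.6) ≈ 258.84.
Cost at Q* = (D/Q*)S + (Q*/2)H = √(2DSH) ≈ €8,955.83.
Cost at Q = 100: (4,870/100)×238 + (100/2)×34.6 = €11,590.60 + €1,730.00 = €13,320.60.
Excess = €13,320.60 − €8,955.83 = €4,364.77.

Extra cost ≈ €4,365 per year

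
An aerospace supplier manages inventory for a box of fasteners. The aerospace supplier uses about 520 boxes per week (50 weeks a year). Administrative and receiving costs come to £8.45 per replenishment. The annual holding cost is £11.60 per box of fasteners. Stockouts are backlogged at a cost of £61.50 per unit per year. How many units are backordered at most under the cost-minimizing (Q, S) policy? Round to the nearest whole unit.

Annual demand D = 520 × 50 = 26,000.
With planned backorders, Q* = √(2DS/H) · √((H+B)/B).
√(2DS/H) = √(2 × 26,000 × 8.45 / 11.6) = 194.626.
√((H+B)/B) = √((11.6+61.5)/61.5) = 1.0902.
Q* ≈ 212.189.
S* = Q* · H/(H+B) = 212.189 × 11.6/73.1 ≈ 33.672.

S* ≈ 34 boxes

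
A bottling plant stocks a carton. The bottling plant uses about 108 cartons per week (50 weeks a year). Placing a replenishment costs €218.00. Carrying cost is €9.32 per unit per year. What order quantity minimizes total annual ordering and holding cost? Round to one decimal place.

Q* ≈ 502.6 cartons

Annual demand D = 108 × 50 = 5,400.
EOQ = √(2DS / H) = √(2 × 5,400 × 218 / 9.32).
= √(2,354,400 / 9.32) = √252,618.0258 ≈ 502.611.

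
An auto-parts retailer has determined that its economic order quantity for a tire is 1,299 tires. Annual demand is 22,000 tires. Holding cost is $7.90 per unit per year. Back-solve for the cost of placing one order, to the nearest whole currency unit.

S ≈ $303

The basic EOQ model gives Q* = √(2DS/H); rearrange for the unknown.
From Q* = √(2DS/H): S = Q*²H / (2D) = 1,299² × 7.9 / (2 × 22,000) = 302.9652.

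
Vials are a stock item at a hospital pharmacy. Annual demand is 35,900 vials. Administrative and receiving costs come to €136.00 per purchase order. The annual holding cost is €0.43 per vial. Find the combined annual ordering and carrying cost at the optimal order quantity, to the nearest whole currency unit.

Q* = √(2DS/H) = √(2 × 35,900 × 136 / 0.43) ≈ 4765.38.
At Q*, ordering cost (D/Q*)S equals holding cost (Q*/2)H, each = √(DSH/2).
Minimum total = √(2DSH) = √(2 × 35,900 × 136 × 0.43) ≈ 2049.113.

TC* ≈ €2,049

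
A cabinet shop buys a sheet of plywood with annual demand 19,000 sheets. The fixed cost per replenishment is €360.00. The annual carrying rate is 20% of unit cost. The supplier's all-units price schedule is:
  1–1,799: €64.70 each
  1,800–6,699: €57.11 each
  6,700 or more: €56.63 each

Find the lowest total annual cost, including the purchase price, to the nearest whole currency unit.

Holding cost per unit per year at price C is H = 0.20·C.
Evaluate total cost at each tier's feasible EOQ or, if the EOQ is below the tier, at the tier's minimum quantity.
EOQ at €64.70 = 1028.2 (feasible in tier 1): TC = 19,000×€64.70 + (19,000/1028.2)×360 + (1028.2/2)×0.20×€64.70 = €1,242,604.86.
EOQ at €57.11 = 1094.4 < 1800, so use break Q=1800: TC = 19,000×€57.11 + (19,000/1800.0)×360 + (1800.0/2)×0.20×€57.11 = €1,099,169.80.
EOQ at €56.63 = 1099.0 < 6700, so use break Q=6700: TC = 19,000×€56.63 + (19,000/6700.0)×360 + (6700.0/2)×0.20×€56.63 = €1,114,933.00.
Lowest total cost among the candidates is at Q = 1800.0.

TC* ≈ €1,099,170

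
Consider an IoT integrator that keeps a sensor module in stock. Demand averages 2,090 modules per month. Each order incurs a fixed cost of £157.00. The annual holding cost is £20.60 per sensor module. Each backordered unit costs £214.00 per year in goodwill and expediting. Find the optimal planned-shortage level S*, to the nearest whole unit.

Annual demand D = 2,090 × 12 = 25,080.
With planned backorders, Q* = √(2DS/H) · √((H+B)/B).
√(2DS/H) = √(2 × 25,080 × 157 / 20.6) = 618.294.
√((H+B)/B) = √((20.6+214)/214) = 1.0470.
Q* ≈ 647.369.
S* = Q* · H/(H+B) = 647.369 × 20.6/234.6 ≈ 56.845.

S* ≈ 57 modules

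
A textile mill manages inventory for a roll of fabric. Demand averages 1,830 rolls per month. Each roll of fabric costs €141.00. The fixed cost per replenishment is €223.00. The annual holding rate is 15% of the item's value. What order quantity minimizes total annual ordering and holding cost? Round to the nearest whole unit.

Annual demand D = 1,830 × 12 = 21,960.
Holding cost H = 0.15 × €141.00 = €21.1500 per unit per year.
EOQ = √(2DS / H) = √(2 × 21,960 × 223 / 21.15).
= √(9,794,160 / 21.15) = √463,080.8511 ≈ 680.500.

Q* ≈ 681 rolls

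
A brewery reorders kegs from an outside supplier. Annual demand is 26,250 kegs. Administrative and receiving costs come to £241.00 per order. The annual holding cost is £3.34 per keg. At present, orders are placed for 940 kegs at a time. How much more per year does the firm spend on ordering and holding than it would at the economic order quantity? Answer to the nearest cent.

EOQ = √(2DS/H) = √(2 × 26,250 × 241 / 3.34) ≈ 1946.32.
Cost at Q* = (D/Q*)S + (Q*/2)H = √(2DSH) ≈ £6,500.72.
Cost at Q = 940: (26,250/940)×241 + (940/2)×3.34 = £6,730.05 + £1,569.80 = £8,299.85.
Excess = £8,299.85 − £6,500.72 = £1,799.13.

Extra cost ≈ £1,799.13 per year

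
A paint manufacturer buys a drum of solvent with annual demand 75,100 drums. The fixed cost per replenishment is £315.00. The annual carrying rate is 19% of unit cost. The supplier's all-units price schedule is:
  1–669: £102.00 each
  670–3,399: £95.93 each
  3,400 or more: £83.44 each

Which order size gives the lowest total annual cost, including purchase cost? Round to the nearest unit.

Holding cost per unit per year at price C is H = 0.19·C.
Candidates are each tier's EOQ (if it falls in that tier) and each price-break quantity.
Tier 1 (£102.00): EOQ = 1562.5 exceeds tier's upper bound 669, so this tier is dominated.
EOQ at £95.93 = 1611.2 (feasible in tier 2): TC = 75,100×£95.93 + (75,100/1611.2)×315 + (1611.2/2)×0.19×£95.93 = £7,233,708.96.
EOQ at £83.44 = 1727.5 < 3400, so use break Q=3400: TC = 75,100×£83.44 + (75,100/3400.0)×315 + (3400.0/2)×0.19×£83.44 = £6,300,252.91.
Lowest total cost is £6,300,252.91 at Q = 3400.0.

Q* ≈ 3,400 drums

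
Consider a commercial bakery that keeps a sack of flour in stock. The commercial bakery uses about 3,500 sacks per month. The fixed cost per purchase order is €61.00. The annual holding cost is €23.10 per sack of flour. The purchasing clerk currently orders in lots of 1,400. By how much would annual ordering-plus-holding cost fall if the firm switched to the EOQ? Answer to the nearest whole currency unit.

Annual demand D = 3,500 × 12 = 42,000.
EOQ = √(2DS/H) = √(2 × 42,000 × 61 / 23.1) ≈ 470.98.
Cost at Q* = (D/Q*)S + (Q*/2)H = √(2DSH) ≈ €10,879.54.
Cost at Q = 1,400: (42,000/1,400)×61 + (1,400/2)×23.1 = €1,830.00 + €16,170.00 = €18,000.00.
Excess = €18,000.00 − €10,879.54 = €7,120.46.

Extra cost ≈ €7,120 per year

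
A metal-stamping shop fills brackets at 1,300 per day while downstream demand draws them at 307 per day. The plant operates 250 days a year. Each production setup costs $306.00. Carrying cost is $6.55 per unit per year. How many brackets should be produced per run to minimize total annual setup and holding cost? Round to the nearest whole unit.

Q* ≈ 3,064 brackets

Annual demand D = 307 × 250 = 76,750.
Production build-up factor (1 − d/p) = 1 − 307/1,300 = 0.7638.
Q* = √(2DS / (H(1 − d/p))) = √(2 × 76,750 × 306 / (6.55 × 0.7638)).
= √(46,971,000 / 5.0032) ≈ 3064.018.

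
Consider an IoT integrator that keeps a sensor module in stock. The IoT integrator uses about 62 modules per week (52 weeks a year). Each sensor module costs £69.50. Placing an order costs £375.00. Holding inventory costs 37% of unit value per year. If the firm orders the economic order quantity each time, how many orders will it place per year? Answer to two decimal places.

Annual demand D = 62 × 52 = 3,224.
Holding cost H = 0.37 × £69.50 = £25.7150 per unit per year.
Q* = √(2DS/H) = √(2 × 3,224 × 375 / 25.715) ≈ 306.64.
Orders per year = D / Q* = 3,224 / 306.64 ≈ 10.514.

N ≈ 10.51 orders per year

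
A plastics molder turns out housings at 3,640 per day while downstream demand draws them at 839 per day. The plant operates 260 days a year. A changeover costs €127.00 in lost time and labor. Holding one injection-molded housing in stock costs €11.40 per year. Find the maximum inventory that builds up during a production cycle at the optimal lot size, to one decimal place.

Annual demand D = 839 × 260 = 218,140.
Production build-up factor (1 − d/p) = 1 − 839/3,640 = 0.7695.
Q* = √(2DS / (H(1 − d/p))) = √(2 × 218,140 × 127 / (11.4 × 0.7695)).
= √(55,407,560 / 8.7724) ≈ 2513.195.
Maximum inventory = Q*(1 − d/p) = 2513.195 × 0.7695 ≈ 1933.918.

I_max ≈ 1,933.9 housings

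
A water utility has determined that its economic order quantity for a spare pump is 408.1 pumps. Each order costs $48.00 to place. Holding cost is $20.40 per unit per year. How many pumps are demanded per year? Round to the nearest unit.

D ≈ 35,391 pumps per year

The basic EOQ model gives Q* = √(2DS/H); rearrange for the unknown.
From Q* = √(2DS/H): D = Q*²H / (2S) = 408.1² × 20.4 / (2 × 48) = 35390.942.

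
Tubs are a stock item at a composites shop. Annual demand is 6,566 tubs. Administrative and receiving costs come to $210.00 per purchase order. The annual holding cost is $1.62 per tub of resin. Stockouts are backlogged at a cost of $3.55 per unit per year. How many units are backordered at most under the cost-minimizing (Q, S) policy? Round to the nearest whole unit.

With planned backorders, Q* = √(2DS/H) · √((H+B)/B).
√(2DS/H) = √(2 × 6,566 × 210 / 1.62) = 1304.721.
√((H+B)/B) = √((1.62+3.55)/3.55) = 1.2068.
Q* ≈ 1574.522.
S* = Q* · H/(H+B) = 1574.522 × 1.62/5.17 ≈ 493.370.

S* ≈ 493 tubs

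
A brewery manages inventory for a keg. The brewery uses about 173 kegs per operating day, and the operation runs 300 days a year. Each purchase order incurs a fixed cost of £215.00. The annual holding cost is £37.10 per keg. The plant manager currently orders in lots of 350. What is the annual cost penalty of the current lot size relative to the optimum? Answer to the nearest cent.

Annual demand D = 173 × 300 = 51,900.
EOQ = √(2DS/H) = √(2 × 51,900 × 215 / 37.1) ≈ 775.59.
Cost at Q* = (D/Q*)S + (Q*/2)H = √(2DSH) ≈ £28,774.31.
Cost at Q = 350: (51,900/350)×215 + (350/2)×37.1 = £31,881.43 + £6,492.50 = £38,373.93.
Excess = £38,373.93 − £28,774.31 = £9,599.62.

Extra cost ≈ £9,599.62 per year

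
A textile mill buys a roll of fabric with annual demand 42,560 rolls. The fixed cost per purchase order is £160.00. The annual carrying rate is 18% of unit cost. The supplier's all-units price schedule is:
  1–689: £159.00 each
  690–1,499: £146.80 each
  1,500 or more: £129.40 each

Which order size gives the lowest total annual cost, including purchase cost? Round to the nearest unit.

Q* ≈ 1,500 rolls

Holding cost per unit per year at price C is H = 0.18·C.
Evaluate total cost at each tier's feasible EOQ or, if the EOQ is below the tier, at the tier's minimum quantity.
Tier 1 (£159.00): EOQ = 689.8 exceeds tier's upper bound 689, so this tier is dominated.
EOQ at £146.80 = 717.9 (feasible in tier 2): TC = 42,560×£146.80 + (42,560/717.9)×160 + (717.9/2)×0.18×£146.80 = £6,266,778.34.
EOQ at £129.40 = 764.7 < 1500, so use break Q=1500: TC = 42,560×£129.40 + (42,560/1500.0)×160 + (1500.0/2)×0.18×£129.40 = £5,529,272.73.
Lowest total cost is £5,529,272.73 at Q = 1500.0.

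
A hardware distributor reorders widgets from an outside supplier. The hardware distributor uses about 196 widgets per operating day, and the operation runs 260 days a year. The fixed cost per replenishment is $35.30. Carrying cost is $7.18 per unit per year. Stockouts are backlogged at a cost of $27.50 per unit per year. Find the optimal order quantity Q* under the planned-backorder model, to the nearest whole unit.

Annual demand D = 196 × 260 = 50,960.
With planned backorders, Q* = √(2DS/H) · √((H+B)/B).
√(2DS/H) = √(2 × 50,960 × 35.3 / 7.18) = 707.872.
√((H+B)/B) = √((7.18+27.5)/27.5) = 1.1230.
Q* ≈ 794.928.

Q* ≈ 795 widgets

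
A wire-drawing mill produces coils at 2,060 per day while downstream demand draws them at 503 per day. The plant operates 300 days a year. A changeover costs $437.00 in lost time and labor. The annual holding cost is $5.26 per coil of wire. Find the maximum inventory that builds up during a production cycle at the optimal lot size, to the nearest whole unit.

I_max ≈ 4,353 coils

Annual demand D = 503 × 300 = 150,900.
Production build-up factor (1 − d/p) = 1 − 503/2,060 = 0.7558.
Q* = √(2DS / (H(1 − d/p))) = √(2 × 150,900 × 437 / (5.26 × 0.7558)).
= √(131,886,600 / 3.9756) ≈ 5759.659.
Maximum inventory = Q*(1 − d/p) = 5759.659 × 0.7558 ≈ 4353.296.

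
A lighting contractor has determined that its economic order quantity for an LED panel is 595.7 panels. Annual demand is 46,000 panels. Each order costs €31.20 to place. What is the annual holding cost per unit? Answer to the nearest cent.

Invert the EOQ relation Q*² = 2DS/H.
From Q* = √(2DS/H): H = 2DS / Q*² = 2 × 46,000 × 31.2 / 595.7² = 8.0889.

H ≈ €8.09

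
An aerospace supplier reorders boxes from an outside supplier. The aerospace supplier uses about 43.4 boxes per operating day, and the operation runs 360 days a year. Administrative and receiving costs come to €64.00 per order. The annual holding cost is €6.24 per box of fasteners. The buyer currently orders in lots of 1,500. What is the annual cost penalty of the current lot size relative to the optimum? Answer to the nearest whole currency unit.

Annual demand D = 43.4 × 360 = 15,624.
EOQ = √(2DS/H) = √(2 × 15,624 × 64 / 6.24) ≈ 566.12.
Cost at Q* = (D/Q*)S + (Q*/2)H = √(2DSH) ≈ €3,532.59.
Cost at Q = 1,500: (15,624/1,500)×64 + (1,500/2)×6.24 = €666.62 + €4,680.00 = €5,346.62.
Excess = €5,346.62 − €3,532.59 = €1,814.03.

Extra cost ≈ €1,814 per year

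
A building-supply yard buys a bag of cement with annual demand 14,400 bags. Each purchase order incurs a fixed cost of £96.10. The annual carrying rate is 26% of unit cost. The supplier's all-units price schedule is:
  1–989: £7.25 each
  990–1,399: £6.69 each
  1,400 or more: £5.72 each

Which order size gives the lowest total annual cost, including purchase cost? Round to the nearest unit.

Holding cost per unit per year at price C is H = 0.26·C.
Candidates are each tier's EOQ (if it falls in that tier) and each price-break quantity.
Tier 1 (£7.25): EOQ = 1211.7 exceeds tier's upper bound 989, so this tier is dominated.
EOQ at £6.69 = 1261.4 (feasible in tier 2): TC = 14,400×£6.69 + (14,400/1261.4)×96.1 + (1261.4/2)×0.26×£6.69 = £98,530.11.
EOQ at £5.72 = 1364.2 < 1400, so use break Q=1400: TC = 14,400×£5.72 + (14,400/1400.0)×96.1 + (1400.0/2)×0.26×£5.72 = £84,397.50.
Lowest total cost is £84,397.50 at Q = 1400.0.

Q* ≈ 1,400 bags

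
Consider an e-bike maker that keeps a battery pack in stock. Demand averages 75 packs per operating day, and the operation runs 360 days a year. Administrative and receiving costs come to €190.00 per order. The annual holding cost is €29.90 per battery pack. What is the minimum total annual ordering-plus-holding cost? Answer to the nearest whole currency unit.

Annual demand D = 75 × 360 = 27,000.
EOQ = √(2DS/H) = √(2 × 27,000 × 190 / 29.9) ≈ 585.78.
At the optimum the two cost components are equal, so total cost = 2·(Q*/2)H = Q*·H.
Minimum total = √(2DSH) = √(2 × 27,000 × 190 × 29.9) ≈ 17514.965.

TC* ≈ €17,515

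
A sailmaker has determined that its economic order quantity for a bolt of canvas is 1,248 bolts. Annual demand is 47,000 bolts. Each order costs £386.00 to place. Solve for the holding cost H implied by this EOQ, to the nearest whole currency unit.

H ≈ £23

Squaring Q* = √(2DS/H) gives Q*² = 2DS/H.
From Q* = √(2DS/H): H = 2DS / Q*² = 2 × 47,000 × 386 / 1,248² = 23.2962.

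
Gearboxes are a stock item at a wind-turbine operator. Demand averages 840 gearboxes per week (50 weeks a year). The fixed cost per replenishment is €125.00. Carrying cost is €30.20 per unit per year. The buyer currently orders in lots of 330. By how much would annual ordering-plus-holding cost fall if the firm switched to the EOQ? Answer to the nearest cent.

Extra cost ≈ €3,084.79 per year

Annual demand D = 840 × 50 = 42,000.
EOQ = √(2DS/H) = √(2 × 42,000 × 125 / 30.2) ≈ 589.65.
Cost at Q* = (D/Q*)S + (Q*/2)H = √(2DSH) ≈ €17,807.30.
Cost at Q = 330: (42,000/330)×125 + (330/2)×30.2 = €15,909.09 + €4,983.00 = €20,892.09.
Excess = €20,892.09 − €17,807.30 = €3,084.79.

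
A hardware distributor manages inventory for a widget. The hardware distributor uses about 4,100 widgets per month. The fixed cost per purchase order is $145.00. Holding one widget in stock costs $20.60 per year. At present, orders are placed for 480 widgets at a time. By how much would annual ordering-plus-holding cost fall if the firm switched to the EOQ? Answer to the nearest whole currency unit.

Annual demand D = 4,100 × 12 = 49,200.
EOQ = √(2DS/H) = √(2 × 49,200 × 145 / 20.6) ≈ 832.24.
Cost at Q* = (D/Q*)S + (Q*/2)H = √(2DSH) ≈ $17,144.12.
Cost at Q = 480: (49,200/480)×145 + (480/2)×20.6 = $14,862.50 + $4,944.00 = $19,806.50.
Excess = $19,806.50 − $17,144.12 = $2,662.38.

Extra cost ≈ $2,662 per year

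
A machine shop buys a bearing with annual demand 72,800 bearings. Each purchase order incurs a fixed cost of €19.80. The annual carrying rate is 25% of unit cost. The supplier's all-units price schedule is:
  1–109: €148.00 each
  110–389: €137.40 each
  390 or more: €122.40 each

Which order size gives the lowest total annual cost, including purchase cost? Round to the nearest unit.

Q* ≈ 390 bearings

Holding cost per unit per year at price C is H = 0.25·C.
Candidates are each tier's EOQ (if it falls in that tier) and each price-break quantity.
Tier 1 (€148.00): EOQ = 279.1 exceeds tier's upper bound 109, so this tier is dominated.
EOQ at €137.40 = 289.7 (feasible in tier 2): TC = 72,800×€137.40 + (72,800/289.7)×19.8 + (289.7/2)×0.25×€137.40 = €10,012,671.23.
EOQ at €122.40 = 306.9 < 390, so use break Q=390: TC = 72,800×€122.40 + (72,800/390.0)×19.8 + (390.0/2)×0.25×€122.40 = €8,920,383.00.
Lowest total cost is €8,920,383.00 at Q = 390.0.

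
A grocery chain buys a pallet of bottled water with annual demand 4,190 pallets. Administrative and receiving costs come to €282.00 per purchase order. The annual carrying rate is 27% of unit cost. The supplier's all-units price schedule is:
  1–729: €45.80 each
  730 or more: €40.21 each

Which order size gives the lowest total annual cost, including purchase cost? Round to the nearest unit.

Holding cost per unit per year at price C is H = 0.27·C.
For each price level, check whether its EOQ is feasible; otherwise the best quantity at that price is the breakpoint.
EOQ at €45.80 = 437.2 (feasible in tier 1): TC = 4,190×€45.80 + (4,190/437.2)×282 + (437.2/2)×0.27×€45.80 = €197,307.82.
EOQ at €40.21 = 466.5 < 730, so use break Q=730: TC = 4,190×€40.21 + (4,190/730.0)×282 + (730.0/2)×0.27×€40.21 = €174,061.20.
Lowest total cost is €174,061.20 at Q = 730.0.

Q* ≈ 730 pallets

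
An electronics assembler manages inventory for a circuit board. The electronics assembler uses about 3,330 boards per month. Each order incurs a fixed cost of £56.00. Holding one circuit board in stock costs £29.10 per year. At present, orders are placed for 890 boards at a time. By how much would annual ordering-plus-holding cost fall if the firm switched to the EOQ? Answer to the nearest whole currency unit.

Annual demand D = 3,330 × 12 = 39,960.
EOQ = √(2DS/H) = √(2 × 39,960 × 56 / 29.1) ≈ 392.17.
Cost at Q* = (D/Q*)S + (Q*/2)H = √(2DSH) ≈ £11,412.17.
Cost at Q = 890: (39,960/890)×56 + (890/2)×29.1 = £2,514.34 + £12,949.50 = £15,463.84.
Excess = £15,463.84 − £11,412.17 = £4,051.67.

Extra cost ≈ £4,052 per year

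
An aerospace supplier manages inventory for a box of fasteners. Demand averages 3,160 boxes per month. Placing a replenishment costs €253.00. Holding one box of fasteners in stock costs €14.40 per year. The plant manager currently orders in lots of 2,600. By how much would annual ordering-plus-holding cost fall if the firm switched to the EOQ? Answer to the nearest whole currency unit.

Extra cost ≈ €5,788 per year

Annual demand D = 3,160 × 12 = 37,920.
EOQ = √(2DS/H) = √(2 × 37,920 × 253 / 14.4) ≈ 1154.33.
Cost at Q* = (D/Q*)S + (Q*/2)H = √(2DSH) ≈ €16,622.28.
Cost at Q = 2,600: (37,920/2,600)×253 + (2,600/2)×14.4 = €3,689.91 + €18,720.00 = €22,409.91.
Excess = €22,409.91 − €16,622.28 = €5,787.62.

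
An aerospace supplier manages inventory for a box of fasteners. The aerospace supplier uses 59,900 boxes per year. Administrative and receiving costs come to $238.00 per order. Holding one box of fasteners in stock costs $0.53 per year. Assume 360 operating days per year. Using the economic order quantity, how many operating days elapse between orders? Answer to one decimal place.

T ≈ 44.1 days

Q* = √(2DS/H) = √(2 × 59,900 × 238 / 0.53) ≈ 7334.64.
Cycle time = Q*/D × 360 = 7334.64 / 59,900 × 360 ≈ 44.081 days.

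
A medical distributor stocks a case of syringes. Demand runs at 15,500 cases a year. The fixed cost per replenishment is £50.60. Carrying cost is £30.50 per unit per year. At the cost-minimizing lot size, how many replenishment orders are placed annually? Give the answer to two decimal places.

N ≈ 68.35 orders per year

EOQ = √(2DS/H) = √(2 × 15,500 × 50.6 / 30.5) ≈ 226.78.
Orders per year = D / Q* = 15,500 / 226.78 ≈ 68.348.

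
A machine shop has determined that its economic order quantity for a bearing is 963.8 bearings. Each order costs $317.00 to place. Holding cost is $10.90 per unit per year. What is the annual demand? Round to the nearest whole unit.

D ≈ 15,970 bearings per year

The basic EOQ model gives Q* = √(2DS/H); rearrange for the unknown.
From Q* = √(2DS/H): D = Q*²H / (2S) = 963.8² × 10.9 / (2 × 317) = 15970.227.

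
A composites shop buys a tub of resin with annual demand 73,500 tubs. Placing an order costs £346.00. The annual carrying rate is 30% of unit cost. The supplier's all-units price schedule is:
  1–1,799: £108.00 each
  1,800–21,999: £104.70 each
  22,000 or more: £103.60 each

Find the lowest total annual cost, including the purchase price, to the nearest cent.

TC* ≈ £7,737,847.33

Holding cost per unit per year at price C is H = 0.30·C.
Evaluate total cost at each tier's feasible EOQ or, if the EOQ is below the tier, at the tier's minimum quantity.
EOQ at £108.00 = 1252.9 (feasible in tier 1): TC = 73,500×£108.00 + (73,500/1252.9)×346 + (1252.9/2)×0.30×£108.00 = £7,978,594.69.
EOQ at £104.70 = 1272.5 < 1800, so use break Q=1800: TC = 73,500×£104.70 + (73,500/1800.0)×346 + (1800.0/2)×0.30×£104.70 = £7,737,847.33.
EOQ at £103.60 = 1279.3 < 22000, so use break Q=22000: TC = 73,500×£103.60 + (73,500/22000.0)×346 + (22000.0/2)×0.30×£103.60 = £7,957,635.95.
Lowest total cost among the candidates is at Q = 1800.0.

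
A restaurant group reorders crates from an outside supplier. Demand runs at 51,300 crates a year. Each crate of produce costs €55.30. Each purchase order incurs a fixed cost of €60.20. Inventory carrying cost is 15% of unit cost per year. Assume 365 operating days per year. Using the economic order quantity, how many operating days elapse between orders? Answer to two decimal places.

Holding cost H = 0.15 × €55.30 = €8.2950 per unit per year.
Q* = √(2DS/H) = √(2 × 51,300 × 60.2 / 8.295) ≈ 862.91.
Cycle time = Q*/D × 365 = 862.91 / 51,300 × 365 ≈ 6.140 days.

T ≈ 6.14 days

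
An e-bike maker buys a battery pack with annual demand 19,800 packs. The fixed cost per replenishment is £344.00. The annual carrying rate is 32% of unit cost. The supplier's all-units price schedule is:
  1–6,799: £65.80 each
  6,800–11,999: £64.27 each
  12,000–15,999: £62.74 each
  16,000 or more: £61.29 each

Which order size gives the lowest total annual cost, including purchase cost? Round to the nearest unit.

Q* ≈ 804 packs

Holding cost per unit per year at price C is H = 0.32·C.
For each price level, check whether its EOQ is feasible; otherwise the best quantity at that price is the breakpoint.
EOQ at £65.80 = 804.3 (feasible in tier 1): TC = 19,800×£65.80 + (19,800/804.3)×344 + (804.3/2)×0.32×£65.80 = £1,319,776.15.
EOQ at £64.27 = 813.9 < 6800, so use break Q=6800: TC = 19,800×£64.27 + (19,800/6800.0)×344 + (6800.0/2)×0.32×£64.27 = £1,343,473.41.
EOQ at £62.74 = 823.7 < 12000, so use break Q=12000: TC = 19,800×£62.74 + (19,800/12000.0)×344 + (12000.0/2)×0.32×£62.74 = £1,363,280.40.
EOQ at £61.29 = 833.4 < 16000, so use break Q=16000: TC = 19,800×£61.29 + (19,800/16000.0)×344 + (16000.0/2)×0.32×£61.29 = £1,370,870.10.
Lowest total cost is £1,319,776.15 at Q = 804.3.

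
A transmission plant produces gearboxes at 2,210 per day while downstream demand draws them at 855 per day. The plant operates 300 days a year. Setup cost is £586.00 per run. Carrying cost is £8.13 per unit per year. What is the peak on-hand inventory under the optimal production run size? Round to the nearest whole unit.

I_max ≈ 4,761 gearboxes

Annual demand D = 855 × 300 = 256,500.
Production build-up factor (1 − d/p) = 1 − 855/2,210 = 0.6131.
Q* = √(2DS / (H(1 − d/p))) = √(2 × 256,500 × 586 / (8.13 × 0.6131)).
= √(300,618,000 / 4.9847) ≈ 7765.845.
Maximum inventory = Q*(1 − d/p) = 7765.845 × 0.6131 ≈ 4761.412.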